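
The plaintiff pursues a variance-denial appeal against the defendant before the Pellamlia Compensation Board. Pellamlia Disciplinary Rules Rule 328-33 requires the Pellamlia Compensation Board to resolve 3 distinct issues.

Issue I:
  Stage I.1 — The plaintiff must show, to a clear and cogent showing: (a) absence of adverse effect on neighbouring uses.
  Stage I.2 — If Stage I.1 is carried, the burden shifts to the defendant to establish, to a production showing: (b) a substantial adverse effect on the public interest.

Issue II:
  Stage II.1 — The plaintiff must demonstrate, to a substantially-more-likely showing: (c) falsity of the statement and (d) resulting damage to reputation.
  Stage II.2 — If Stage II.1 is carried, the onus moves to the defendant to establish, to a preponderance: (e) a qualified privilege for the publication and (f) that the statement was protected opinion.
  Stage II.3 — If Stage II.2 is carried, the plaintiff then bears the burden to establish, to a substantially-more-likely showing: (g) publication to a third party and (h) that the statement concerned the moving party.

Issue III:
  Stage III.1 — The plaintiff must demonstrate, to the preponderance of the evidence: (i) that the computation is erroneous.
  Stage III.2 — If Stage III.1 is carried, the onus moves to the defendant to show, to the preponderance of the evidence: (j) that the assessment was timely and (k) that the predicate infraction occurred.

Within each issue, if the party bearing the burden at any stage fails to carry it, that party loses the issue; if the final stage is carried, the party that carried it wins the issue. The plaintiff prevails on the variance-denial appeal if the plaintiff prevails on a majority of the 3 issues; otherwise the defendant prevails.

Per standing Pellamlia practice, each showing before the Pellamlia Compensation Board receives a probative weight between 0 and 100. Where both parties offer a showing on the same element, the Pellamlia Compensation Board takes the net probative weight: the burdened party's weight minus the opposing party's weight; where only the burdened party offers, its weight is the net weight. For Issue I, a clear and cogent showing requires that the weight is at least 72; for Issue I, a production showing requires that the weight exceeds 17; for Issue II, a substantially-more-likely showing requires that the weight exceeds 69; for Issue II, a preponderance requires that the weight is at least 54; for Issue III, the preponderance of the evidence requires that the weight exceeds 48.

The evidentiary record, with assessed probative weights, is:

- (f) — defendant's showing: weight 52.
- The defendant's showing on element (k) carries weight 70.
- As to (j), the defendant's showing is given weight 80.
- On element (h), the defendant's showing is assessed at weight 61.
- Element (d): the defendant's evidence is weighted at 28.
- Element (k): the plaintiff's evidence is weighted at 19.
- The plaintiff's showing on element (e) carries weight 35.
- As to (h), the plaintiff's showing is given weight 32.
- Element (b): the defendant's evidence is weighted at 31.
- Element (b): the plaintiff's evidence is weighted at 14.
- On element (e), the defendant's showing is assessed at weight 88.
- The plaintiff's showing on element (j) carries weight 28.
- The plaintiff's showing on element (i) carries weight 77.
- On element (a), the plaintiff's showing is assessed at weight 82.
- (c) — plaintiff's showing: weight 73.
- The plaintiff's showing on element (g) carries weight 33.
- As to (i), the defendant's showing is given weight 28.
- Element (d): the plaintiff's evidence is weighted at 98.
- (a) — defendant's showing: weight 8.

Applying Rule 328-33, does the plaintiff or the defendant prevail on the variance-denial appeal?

plaintiff

— Issue I —
Stage I.1 (plaintiff, a clear and cogent showing, weight is at least 72): (a) net 82−8=74 ≥ 72 — meets.
  Stage I.1 carried; the burden shifts to the defendant.
Stage I.2 (defendant, a production showing, weight exceeds 17): (b) net 31−14=17 ≤ 17 — fails.
  Not every element is met, so the defendant fails to carry Stage I.2.
So the plaintiff prevails on this issue.
— Issue II —
Stage II.1 (plaintiff, a substantially-more-likely showing, weight exceeds 69): (c) 73 > 69 — meets; (d) net 98−28=70 > 69 — meets.
  All elements met. The burden passes to the defendant.
Stage II.2 (defendant, a preponderance, weight is at least 54): (e) net 88−35=53 < 54 — fails; (f) 52 < 54 — fails.
  Stage II.2 not carried; the defendant fails its burden.
The plaintiff prevails on this issue.
— Issue III —
At Stage III.1 the plaintiff must meet the preponderance of the evidence (weight exceeds 48): on (i) the weight is 77 less the opposing 28 gives net 49, which does exceed 48, so (i) meets the standard.
  The plaintiff carries Stage III.1; the defendant now bears the burden.
At Stage III.2 the defendant must meet the preponderance of the evidence (weight exceeds 48): on (j) the weight is 80 less the opposing 28 gives net 52, > 48, so (j) meets the standard; on (k) the weight is 70 less the opposing 19 gives net 51, > 48, so (k) meets the standard.
  All elements met at the final stage.
All stages carried — the defendant prevails on this issue.
Per-issue: Issue I → plaintiff; Issue II → plaintiff; Issue III → defendant. The plaintiff must prevail on a majority of issues; overall, the plaintiff prevails.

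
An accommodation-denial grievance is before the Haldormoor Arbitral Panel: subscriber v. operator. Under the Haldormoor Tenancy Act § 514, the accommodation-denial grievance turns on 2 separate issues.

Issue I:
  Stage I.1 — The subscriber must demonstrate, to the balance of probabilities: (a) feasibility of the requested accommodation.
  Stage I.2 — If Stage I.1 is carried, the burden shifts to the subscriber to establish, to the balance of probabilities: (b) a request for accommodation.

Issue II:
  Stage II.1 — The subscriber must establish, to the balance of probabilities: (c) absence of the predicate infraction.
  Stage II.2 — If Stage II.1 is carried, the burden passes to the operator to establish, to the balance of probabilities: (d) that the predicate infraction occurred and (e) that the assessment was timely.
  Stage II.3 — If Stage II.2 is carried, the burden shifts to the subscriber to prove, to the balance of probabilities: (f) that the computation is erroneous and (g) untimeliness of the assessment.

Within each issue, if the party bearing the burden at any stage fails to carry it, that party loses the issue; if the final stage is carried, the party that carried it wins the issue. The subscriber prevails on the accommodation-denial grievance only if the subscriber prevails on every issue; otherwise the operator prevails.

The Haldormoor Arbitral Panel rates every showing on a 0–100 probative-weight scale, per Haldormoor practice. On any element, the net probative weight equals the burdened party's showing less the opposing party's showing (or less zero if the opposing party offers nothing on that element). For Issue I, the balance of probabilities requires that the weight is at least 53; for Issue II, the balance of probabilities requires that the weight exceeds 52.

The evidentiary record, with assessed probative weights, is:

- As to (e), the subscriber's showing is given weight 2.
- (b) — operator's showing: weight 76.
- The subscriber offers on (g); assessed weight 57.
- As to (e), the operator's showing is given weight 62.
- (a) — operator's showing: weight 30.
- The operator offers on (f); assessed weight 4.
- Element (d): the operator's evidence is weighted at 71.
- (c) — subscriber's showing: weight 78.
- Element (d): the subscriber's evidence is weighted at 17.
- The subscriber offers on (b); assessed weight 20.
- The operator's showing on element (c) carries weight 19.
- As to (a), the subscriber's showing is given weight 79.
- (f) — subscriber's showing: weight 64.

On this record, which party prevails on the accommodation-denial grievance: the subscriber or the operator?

— Issue I —
At Stage I.1 the subscriber must meet the balance of probabilities (weight is at least 53): on (a) the weight is 79 less the opposing 30 gives net 49, which does not reach 53, so (a) does not meet the standard.
  Stage I.1 not carried; the subscriber fails its burden.
The operator prevails on this issue.
— Issue II —
Stage II.1 — burden on subscriber; standard: the balance of probabilities (weight exceeds 52).
    (c): 78 − 19 = 59 > 52 [met]
  The subscriber carries Stage II.1; the operator now bears the burden.
Stage II.2 — burden on operator; standard: the balance of probabilities (weight exceeds 52).
    (d): 71 − 17 = 54 > 52 [met]
    (e): 62 − 2 = 60 > 52 [met]
  Stage II.2 is satisfied; the onus moves to the subscriber.
Stage II.3 — burden on subscriber; standard: the balance of probabilities (weight exceeds 52).
    (f): 64 − 4 = 60 > 52 [met]
    (g): 57 > 52 [met]
  All elements met at the final stage.
Every stage carried; the subscriber prevails on this issue.
Per-issue: Issue I → operator; Issue II → subscriber. The subscriber must prevail on every issue; overall, the operator prevails.

operator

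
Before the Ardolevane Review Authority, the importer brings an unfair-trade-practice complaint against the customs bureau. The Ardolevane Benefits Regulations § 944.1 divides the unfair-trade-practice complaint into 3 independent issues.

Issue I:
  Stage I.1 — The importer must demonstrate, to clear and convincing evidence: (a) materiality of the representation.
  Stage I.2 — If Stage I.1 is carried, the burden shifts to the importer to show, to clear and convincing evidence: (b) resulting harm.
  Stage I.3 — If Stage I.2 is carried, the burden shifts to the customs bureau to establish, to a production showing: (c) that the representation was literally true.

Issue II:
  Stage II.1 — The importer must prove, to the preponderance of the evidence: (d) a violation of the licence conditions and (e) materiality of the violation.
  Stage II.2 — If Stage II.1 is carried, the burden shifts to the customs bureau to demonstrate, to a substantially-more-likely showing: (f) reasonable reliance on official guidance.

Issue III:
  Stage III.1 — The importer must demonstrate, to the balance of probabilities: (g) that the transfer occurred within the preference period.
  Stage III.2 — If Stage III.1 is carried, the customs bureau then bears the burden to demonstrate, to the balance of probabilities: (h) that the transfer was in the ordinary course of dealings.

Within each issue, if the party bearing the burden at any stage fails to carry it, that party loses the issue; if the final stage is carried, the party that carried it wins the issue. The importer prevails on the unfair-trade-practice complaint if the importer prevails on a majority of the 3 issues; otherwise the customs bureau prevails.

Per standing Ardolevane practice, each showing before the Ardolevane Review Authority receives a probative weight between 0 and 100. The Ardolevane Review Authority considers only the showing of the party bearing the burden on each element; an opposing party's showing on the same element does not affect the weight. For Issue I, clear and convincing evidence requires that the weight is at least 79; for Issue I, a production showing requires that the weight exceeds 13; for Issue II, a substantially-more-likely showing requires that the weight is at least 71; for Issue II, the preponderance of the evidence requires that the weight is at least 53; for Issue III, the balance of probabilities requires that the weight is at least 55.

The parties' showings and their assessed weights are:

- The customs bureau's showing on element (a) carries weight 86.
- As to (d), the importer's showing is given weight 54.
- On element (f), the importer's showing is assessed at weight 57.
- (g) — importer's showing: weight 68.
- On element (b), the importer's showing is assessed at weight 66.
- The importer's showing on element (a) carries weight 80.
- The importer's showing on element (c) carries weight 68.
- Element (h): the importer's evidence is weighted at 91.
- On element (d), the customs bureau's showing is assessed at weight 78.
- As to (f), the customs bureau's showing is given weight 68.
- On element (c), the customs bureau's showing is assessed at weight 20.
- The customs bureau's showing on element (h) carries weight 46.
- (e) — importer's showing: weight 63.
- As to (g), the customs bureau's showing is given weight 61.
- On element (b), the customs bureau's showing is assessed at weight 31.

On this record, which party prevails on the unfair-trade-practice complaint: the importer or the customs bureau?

importer

— Issue I —
At Stage I.1 the importer must meet clear and convincing evidence (weight is at least 79): on (a) the weight is 80 (the customs bureau's 86 is given no effect), which does reach 79, so (a) meets the standard.
  Stage I.1 is satisfied; the importer continues to bear the burden.
At Stage I.2 the importer must meet clear and convincing evidence (weight is at least 79): on (b) the weight is 66 (the customs bureau's 31 is given no effect), which does not reach 79, so (b) does not meet the standard.
  Not every element is met, so the importer fails to carry Stage I.2.
The analysis ends at Stage I.2; the customs bureau prevails on this issue.
— Issue II —
Stage II.1 (importer, the preponderance of the evidence, weight is at least 53): (d) 54 (customs bureau's 78 disregarded) ≥ 53 — meets; (e) 63 ≥ 53 — meets.
  Stage II.1 is satisfied; the onus moves to the customs bureau.
Stage II.2 (customs bureau, a substantially-more-likely showing, weight is at least 71): (f) 68 (importer's 57 disregarded) < 71 — fails.
  Not every element is met, so the customs bureau fails to carry Stage II.2.
The analysis ends at Stage II.2; the importer prevails on this issue.
— Issue III —
Stage III.1 (importer, the balance of probabilities, weight is at least 55): (g) 68 (customs bureau's 61 disregarded) ≥ 55 — meets.
  Stage III.1 carried; the burden shifts to the customs bureau.
Stage III.2 (customs bureau, the balance of probabilities, weight is at least 55): (h) 46 (importer's 91 disregarded) < 55 — fails.
  The customs bureau does not carry Stage III.2.
The analysis ends at Stage III.2; the importer prevails on this issue.
Per-issue: Issue I → customs bureau; Issue II → importer; Issue III → importer. The importer must prevail on a majority of issues; overall, the importer prevails.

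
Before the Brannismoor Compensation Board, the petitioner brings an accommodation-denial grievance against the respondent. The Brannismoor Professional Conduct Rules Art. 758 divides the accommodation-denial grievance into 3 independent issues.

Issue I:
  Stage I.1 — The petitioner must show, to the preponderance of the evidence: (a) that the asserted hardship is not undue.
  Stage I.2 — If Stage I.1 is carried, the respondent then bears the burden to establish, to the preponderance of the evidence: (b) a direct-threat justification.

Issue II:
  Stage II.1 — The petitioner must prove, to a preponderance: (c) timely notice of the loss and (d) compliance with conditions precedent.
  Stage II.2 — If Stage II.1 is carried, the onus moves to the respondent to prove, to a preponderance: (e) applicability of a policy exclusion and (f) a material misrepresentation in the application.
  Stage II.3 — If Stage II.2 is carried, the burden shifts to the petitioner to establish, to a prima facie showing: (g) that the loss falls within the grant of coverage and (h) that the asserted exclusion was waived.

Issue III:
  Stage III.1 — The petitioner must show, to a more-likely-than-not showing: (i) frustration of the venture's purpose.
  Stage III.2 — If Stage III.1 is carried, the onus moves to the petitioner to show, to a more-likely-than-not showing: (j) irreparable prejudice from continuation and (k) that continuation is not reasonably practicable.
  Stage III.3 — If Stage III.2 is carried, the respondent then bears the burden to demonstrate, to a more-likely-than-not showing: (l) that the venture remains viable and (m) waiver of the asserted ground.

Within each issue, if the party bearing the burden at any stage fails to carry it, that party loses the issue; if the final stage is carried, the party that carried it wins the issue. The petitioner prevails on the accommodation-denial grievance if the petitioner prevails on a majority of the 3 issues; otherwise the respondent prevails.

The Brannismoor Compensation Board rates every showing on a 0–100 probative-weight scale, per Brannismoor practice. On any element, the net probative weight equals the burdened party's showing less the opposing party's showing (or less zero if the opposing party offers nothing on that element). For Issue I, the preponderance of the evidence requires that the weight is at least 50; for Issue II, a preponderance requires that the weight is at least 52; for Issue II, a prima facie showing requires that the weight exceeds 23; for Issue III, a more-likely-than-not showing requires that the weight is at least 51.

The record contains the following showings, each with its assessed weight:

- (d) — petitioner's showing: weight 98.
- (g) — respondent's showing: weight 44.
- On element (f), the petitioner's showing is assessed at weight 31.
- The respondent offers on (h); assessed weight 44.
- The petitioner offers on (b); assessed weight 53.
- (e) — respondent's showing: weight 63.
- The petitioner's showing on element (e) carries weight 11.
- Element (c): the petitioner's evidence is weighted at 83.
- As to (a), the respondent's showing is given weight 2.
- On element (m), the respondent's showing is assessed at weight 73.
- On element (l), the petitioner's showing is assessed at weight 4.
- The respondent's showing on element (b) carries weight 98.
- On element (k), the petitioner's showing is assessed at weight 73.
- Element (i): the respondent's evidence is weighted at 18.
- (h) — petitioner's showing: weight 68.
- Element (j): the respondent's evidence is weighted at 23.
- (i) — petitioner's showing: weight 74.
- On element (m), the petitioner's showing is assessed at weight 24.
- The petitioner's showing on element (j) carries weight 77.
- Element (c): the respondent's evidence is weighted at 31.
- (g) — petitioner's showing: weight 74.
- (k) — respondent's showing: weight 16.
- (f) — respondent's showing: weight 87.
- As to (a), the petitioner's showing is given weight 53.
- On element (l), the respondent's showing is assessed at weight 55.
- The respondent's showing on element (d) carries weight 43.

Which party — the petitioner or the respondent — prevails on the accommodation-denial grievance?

petitioner

— Issue I —
At Stage I.1 the petitioner must meet the preponderance of the evidence (weight is at least 50): on (a) the weight is 53 less the opposing 2 gives net 51, ≥ 50, so (a) meets the standard.
  Stage I.1 carried; the burden shifts to the respondent.
At Stage I.2 the respondent must meet the preponderance of the evidence (weight is at least 50): on (b) the weight is 98 less the opposing 53 gives net 45, < 50, so (b) does not meet the standard.
  Stage I.2 not carried; the respondent fails its burden.
The petitioner prevails on this issue.
— Issue II —
At Stage II.1 the petitioner must meet a preponderance (weight is at least 52): on (c) the weight is 83 less the opposing 31 gives net 52, ≥ 52, so (c) meets the standard; on (d) the weight is 98 less the opposing 43 gives net 55, which does reach 52, so (d) meets the standard.
  All elements met. The burden passes to the respondent.
At Stage II.2 the respondent must meet a preponderance (weight is at least 52): on (e) the weight is 63 less the opposing 11 gives net 52, which does reach 52, so (e) meets the standard; on (f) the weight is 87 less the opposing 31 gives net 56, which does reach 52, so (f) meets the standard.
  All elements met. The burden passes to the petitioner.
At Stage II.3 the petitioner must meet a prima facie showing (weight exceeds 23): on (g) the weight is 74 less the opposing 44 gives net 30, > 23, so (g) meets the standard; on (h) the weight is 68 less the opposing 44 gives net 24, > 23, so (h) meets the standard.
  Stage II.3 carried; the final stage is satisfied.
With every stage satisfied, the petitioner prevails on this issue.
— Issue III —
Stage III.1 (petitioner, a more-likely-than-not showing, weight is at least 51): (i) net 74−18=56 ≥ 51 — meets.
  Stage III.1 carried; the burden remains with the petitioner.
Stage III.2 (petitioner, a more-likely-than-not showing, weight is at least 51): (j) net 77−23=54 ≥ 51 — meets; (k) net 73−16=57 ≥ 51 — meets.
  Stage III.2 is satisfied; the onus moves to the respondent.
Stage III.3 (respondent, a more-likely-than-not showing, weight is at least 51): (l) net 55−4=51 ≥ 51 — meets; (m) net 73−24=49 < 51 — fails.
  The respondent does not carry Stage III.3.
The petitioner prevails on this issue.
Per-issue: Issue I → petitioner; Issue II → petitioner; Issue III → petitioner. The petitioner must prevail on a majority of issues; overall, the petitioner prevails.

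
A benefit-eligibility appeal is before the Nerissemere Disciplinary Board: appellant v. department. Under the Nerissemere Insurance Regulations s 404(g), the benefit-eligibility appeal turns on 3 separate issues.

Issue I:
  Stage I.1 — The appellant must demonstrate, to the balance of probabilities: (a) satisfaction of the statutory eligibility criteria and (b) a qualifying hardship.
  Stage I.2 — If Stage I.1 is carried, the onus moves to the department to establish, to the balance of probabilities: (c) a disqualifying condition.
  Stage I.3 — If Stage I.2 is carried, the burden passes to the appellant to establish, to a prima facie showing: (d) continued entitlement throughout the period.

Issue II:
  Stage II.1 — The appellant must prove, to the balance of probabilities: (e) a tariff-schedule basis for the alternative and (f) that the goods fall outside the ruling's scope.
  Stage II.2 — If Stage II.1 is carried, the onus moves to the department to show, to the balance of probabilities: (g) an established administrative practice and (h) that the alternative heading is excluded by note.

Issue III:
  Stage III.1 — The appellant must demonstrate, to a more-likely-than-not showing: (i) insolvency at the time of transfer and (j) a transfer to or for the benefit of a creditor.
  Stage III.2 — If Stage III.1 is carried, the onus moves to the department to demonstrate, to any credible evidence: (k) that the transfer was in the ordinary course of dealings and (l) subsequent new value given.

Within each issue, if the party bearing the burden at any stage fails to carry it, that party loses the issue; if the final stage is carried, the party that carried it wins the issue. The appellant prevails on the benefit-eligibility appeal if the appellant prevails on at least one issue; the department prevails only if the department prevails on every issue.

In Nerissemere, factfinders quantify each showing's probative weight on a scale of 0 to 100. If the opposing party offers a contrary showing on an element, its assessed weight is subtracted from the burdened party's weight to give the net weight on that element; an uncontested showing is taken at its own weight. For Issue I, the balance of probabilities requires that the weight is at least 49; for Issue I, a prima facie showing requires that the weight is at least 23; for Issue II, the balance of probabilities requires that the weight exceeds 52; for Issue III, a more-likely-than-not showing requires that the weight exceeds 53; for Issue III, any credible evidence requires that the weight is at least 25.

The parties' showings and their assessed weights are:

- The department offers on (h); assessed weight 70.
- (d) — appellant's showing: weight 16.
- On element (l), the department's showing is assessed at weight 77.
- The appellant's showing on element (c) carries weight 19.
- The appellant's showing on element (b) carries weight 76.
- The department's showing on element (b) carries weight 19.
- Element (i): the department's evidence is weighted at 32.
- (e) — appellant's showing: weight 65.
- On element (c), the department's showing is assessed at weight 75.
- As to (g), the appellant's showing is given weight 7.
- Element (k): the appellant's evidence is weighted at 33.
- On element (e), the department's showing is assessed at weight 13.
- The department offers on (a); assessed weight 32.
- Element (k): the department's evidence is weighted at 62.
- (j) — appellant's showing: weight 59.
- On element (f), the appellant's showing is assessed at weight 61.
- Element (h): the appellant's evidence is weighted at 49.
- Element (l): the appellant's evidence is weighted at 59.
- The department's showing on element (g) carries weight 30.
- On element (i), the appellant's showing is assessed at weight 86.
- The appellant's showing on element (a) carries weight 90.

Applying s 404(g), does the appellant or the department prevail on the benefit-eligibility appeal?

appellant

— Issue I —
Stage I.1 (appellant, the balance of probabilities, weight is at least 49): (a) net 90−32=58 ≥ 49 — meets; (b) net 76−19=57 ≥ 49 — meets.
  Stage I.1 carried; the burden shifts to the department.
Stage I.2 (department, the balance of probabilities, weight is at least 49): (c) net 75−19=56 ≥ 49 — meets.
  The department carries Stage I.2; the appellant now bears the burden.
Stage I.3 (appellant, a prima facie showing, weight is at least 23): (d) 16 < 23 — fails.
  The appellant does not carry Stage I.3.
The analysis ends at Stage I.3; the department prevails on this issue.
— Issue II —
Stage II.1 — burden on appellant; standard: the balance of probabilities (weight exceeds 52).
    (e): 65 − 13 = 52 ≤ 52 [not met]
    (f): 61 > 52 [met]
  Stage II.1 not carried; the appellant fails its burden.
The analysis ends at Stage II.1; the department prevails on this issue.
— Issue III —
Stage III.1 (appellant, a more-likely-than-not showing, weight exceeds 53): (i) net 86−32=54 > 53 — meets; (j) 59 > 53 — meets.
  Stage III.1 is satisfied; the onus moves to the department.
Stage III.2 (department, any credible evidence, weight is at least 25): (k) net 62−33=29 ≥ 25 — meets; (l) net 77−59=18 < 25 — fails.
  Stage III.2 not carried; the department fails its burden.
The appellant prevails on this issue.
Per-issue: Issue I → department; Issue II → department; Issue III → appellant. The appellant must prevail on at least one issue; overall, the appellant prevails.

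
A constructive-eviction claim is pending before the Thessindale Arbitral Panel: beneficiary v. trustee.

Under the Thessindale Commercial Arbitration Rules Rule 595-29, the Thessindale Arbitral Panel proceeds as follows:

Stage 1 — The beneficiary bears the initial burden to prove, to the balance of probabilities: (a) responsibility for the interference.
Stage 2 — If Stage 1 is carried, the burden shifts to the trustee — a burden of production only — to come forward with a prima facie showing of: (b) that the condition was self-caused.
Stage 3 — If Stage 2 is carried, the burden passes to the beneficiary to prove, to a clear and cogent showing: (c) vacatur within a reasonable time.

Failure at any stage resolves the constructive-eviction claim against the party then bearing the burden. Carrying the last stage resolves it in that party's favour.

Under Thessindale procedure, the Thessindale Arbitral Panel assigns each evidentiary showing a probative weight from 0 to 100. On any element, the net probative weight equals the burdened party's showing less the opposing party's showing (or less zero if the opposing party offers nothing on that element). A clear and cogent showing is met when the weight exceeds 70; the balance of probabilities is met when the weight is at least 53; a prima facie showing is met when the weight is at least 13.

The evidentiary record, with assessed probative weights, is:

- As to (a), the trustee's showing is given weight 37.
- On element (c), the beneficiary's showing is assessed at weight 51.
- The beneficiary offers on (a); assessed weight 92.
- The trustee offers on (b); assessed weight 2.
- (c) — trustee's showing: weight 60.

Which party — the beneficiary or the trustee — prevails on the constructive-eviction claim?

Stage 1 — burden on beneficiary; standard: the balance of probabilities (weight is at least 53).
    (a): 92 − 37 = 55 ≥ 53 [met]
  The beneficiary carries Stage 1; the trustee now bears the burden.
Stage 2 — burden on trustee; standard: a prima facie showing (weight is at least 13).
    (b): 2 < 13 [not met]
  The trustee does not carry Stage 2.
So the beneficiary prevails.

beneficiary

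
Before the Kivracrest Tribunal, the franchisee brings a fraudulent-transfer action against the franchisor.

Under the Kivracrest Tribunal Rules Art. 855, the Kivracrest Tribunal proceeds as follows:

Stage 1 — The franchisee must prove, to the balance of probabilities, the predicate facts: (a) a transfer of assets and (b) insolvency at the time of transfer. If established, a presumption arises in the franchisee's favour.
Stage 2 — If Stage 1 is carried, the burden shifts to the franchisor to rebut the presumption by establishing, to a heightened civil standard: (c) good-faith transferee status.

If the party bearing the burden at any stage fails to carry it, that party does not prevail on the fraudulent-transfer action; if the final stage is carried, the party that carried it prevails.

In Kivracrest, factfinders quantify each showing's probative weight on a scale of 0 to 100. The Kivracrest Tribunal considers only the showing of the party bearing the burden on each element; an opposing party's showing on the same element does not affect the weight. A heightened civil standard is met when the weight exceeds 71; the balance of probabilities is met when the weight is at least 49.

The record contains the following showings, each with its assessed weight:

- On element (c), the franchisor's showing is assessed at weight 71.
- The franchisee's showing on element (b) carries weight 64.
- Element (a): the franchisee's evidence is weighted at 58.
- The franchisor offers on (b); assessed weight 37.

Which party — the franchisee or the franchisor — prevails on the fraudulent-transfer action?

franchisee

Stage 1 (franchisee, the balance of probabilities, weight is at least 49): (a) 58 ≥ 49 — meets; (b) 64 (franchisor's 37 disregarded) ≥ 49 — meets.
  Stage 1 carried; the burden shifts to the franchisor.
Stage 2 (franchisor, a heightened civil standard, weight exceeds 71): (c) 71 ≤ 71 — fails.
  Stage 2 not carried; the franchisor fails its burden.
The analysis ends at Stage 2; the franchisee prevails.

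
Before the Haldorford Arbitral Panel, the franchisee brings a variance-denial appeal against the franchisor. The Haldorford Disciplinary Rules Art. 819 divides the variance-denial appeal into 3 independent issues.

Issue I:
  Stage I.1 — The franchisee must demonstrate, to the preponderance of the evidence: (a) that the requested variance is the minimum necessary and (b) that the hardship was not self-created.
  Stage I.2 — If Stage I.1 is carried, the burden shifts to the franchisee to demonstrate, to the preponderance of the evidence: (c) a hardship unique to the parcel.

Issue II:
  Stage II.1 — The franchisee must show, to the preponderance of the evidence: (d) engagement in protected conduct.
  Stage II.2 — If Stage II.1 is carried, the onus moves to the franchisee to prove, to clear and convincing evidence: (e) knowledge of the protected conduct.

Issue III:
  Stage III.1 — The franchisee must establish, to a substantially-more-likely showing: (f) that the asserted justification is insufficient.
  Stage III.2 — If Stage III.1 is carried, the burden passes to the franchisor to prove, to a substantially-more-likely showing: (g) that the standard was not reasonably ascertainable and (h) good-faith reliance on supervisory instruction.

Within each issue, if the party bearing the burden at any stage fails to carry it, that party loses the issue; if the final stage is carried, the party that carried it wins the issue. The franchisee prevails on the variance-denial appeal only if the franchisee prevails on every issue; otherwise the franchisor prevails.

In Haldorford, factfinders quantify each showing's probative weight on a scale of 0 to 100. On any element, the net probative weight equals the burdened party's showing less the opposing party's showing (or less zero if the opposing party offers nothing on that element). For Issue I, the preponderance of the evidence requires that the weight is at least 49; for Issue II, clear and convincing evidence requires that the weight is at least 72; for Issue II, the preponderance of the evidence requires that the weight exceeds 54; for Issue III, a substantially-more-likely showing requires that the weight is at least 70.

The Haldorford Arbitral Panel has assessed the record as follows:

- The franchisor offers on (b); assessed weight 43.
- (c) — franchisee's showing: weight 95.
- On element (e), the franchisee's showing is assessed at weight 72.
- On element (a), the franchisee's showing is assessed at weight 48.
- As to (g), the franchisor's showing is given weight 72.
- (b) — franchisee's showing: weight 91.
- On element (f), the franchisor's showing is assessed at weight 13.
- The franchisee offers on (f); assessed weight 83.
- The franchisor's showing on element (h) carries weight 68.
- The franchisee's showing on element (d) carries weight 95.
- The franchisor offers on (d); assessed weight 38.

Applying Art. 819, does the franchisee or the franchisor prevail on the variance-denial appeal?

— Issue I —
Stage I.1 — burden on franchisee; standard: the preponderance of the evidence (weight is at least 49).
    (a): 48 < 49 [not met]
    (b): 91 − 43 = 48 < 49 [not met]
  The franchisee does not carry Stage I.1.
The franchisor prevails on this issue.
— Issue II —
Stage II.1 (franchisee, the preponderance of the evidence, weight exceeds 54): (d) net 95−38=57 > 54 — meets.
  All elements met. The franchisee retains the burden for Stage II.2.
Stage II.2 (franchisee, clear and convincing evidence, weight is at least 72): (e) 72 ≥ 72 — meets.
  Stage II.2 carried; the final stage is satisfied.
Every stage carried; the franchisee prevails on this issue.
— Issue III —
At Stage III.1 the franchisee must meet a substantially-more-likely showing (weight is at least 70): on (f) the weight is 83 less the opposing 13 gives net 70, ≥ 70, so (f) meets the standard.
  All elements met. The burden passes to the franchisor.
At Stage III.2 the franchisor must meet a substantially-more-likely showing (weight is at least 70): on (g) the weight is 72, which does reach 70, so (g) meets the standard; on (h) the weight is 68, which does not reach 70, so (h) does not meet the standard.
  Stage III.2 not carried; the franchisor fails its burden.
The analysis ends at Stage III.2; the franchisee prevails on this issue.
Per-issue: Issue I → franchisor; Issue II → franchisee; Issue III → franchisee. The franchisee must prevail on every issue; overall, the franchisor prevails.

franchisor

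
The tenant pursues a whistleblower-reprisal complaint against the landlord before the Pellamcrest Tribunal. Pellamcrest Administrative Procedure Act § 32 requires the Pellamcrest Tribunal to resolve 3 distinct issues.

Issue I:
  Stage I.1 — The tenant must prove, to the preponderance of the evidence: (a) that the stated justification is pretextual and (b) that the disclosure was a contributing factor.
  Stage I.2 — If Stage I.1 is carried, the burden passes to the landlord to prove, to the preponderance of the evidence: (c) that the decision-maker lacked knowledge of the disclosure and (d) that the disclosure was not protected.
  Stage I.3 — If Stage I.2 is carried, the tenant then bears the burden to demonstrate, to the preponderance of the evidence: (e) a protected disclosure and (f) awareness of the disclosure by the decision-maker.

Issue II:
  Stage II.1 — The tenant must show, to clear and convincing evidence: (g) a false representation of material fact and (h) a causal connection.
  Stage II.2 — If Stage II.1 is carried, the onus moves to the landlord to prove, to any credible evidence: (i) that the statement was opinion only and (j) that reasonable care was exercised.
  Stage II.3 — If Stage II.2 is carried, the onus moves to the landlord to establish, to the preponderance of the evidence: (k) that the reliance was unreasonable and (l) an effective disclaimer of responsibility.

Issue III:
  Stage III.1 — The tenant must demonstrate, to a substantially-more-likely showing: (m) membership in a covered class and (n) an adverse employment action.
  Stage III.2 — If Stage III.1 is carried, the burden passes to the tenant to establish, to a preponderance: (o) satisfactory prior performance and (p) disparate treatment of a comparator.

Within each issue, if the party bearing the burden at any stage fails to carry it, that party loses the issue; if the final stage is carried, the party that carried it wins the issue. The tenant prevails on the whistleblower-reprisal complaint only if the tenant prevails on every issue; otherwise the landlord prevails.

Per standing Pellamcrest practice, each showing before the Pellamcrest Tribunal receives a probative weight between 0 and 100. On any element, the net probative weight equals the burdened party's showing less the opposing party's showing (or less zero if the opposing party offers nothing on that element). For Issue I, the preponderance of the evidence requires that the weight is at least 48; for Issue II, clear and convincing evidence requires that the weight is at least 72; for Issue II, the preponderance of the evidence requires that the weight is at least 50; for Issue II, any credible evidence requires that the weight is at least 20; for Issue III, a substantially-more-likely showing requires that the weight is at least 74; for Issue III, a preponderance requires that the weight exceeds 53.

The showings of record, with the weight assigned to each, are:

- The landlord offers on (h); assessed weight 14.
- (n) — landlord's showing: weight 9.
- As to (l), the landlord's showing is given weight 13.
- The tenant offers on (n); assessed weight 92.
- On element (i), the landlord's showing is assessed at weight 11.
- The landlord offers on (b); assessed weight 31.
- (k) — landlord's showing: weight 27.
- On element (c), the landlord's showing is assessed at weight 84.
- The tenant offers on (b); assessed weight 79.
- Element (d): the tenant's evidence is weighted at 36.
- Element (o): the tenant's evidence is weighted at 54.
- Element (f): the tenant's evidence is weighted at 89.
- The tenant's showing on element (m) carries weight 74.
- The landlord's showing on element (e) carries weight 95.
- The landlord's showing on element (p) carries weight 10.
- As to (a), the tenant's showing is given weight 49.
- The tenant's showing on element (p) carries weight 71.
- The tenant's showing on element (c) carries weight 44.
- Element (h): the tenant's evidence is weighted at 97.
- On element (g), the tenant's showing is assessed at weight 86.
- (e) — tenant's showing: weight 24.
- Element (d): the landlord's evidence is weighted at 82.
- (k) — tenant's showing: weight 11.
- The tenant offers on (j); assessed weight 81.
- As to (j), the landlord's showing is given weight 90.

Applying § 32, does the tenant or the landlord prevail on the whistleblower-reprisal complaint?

— Issue I —
Stage I.1 (tenant, the preponderance of the evidence, weight is at least 48): (a) 49 ≥ 48 — meets; (b) net 79−31=48 ≥ 48 — meets.
  The tenant carries Stage I.1; the landlord now bears the burden.
Stage I.2 (landlord, the preponderance of the evidence, weight is at least 48): (c) net 84−44=40 < 48 — fails; (d) net 82−36=46 < 48 — fails.
  Not every element is met, so the landlord fails to carry Stage I.2.
So the tenant prevails on this issue.
— Issue II —
Stage II.1 (tenant, clear and convincing evidence, weight is at least 72): (g) 86 ≥ 72 — meets; (h) net 97−14=83 ≥ 72 — meets.
  Stage II.1 carried; the burden shifts to the landlord.
Stage II.2 (landlord, any credible evidence, weight is at least 20): (i) 11 < 20 — fails; (j) net 90−81=9 < 20 — fails.
  The landlord does not carry Stage II.2.
So the tenant prevails on this issue.
— Issue III —
At Stage III.1 the tenant must meet a substantially-more-likely showing (weight is at least 74): on (m) the weight is 74, ≥ 74, so (m) meets the standard; on (n) the weight is 92 less the opposing 9 gives net 83, which does reach 74, so (n) meets the standard.
  Stage III.1 is satisfied; the tenant continues to bear the burden.
At Stage III.2 the tenant must meet a preponderance (weight exceeds 53): on (o) the weight is 54, which does exceed 53, so (o) meets the standard; on (p) the weight is 71 less the opposing 10 gives net 61, > 53, so (p) meets the standard.
  All elements met at the final stage.
All stages carried — the tenant prevails on this issue.
Per-issue: Issue I → tenant; Issue II → tenant; Issue III → tenant. The tenant must prevail on every issue; overall, the tenant prevails.

tenant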